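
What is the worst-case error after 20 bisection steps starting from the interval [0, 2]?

Bisection error bound: |error| ≤ (b-a)/2^n
|error| ≤ (2 - 0)/2^20 = 2/2^20
|error| ≤ 0.0000019073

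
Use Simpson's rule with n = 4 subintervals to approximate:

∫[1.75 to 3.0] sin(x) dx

f(x) = sin(x)
a = 1.75, b = 3.0, n = 4
h = (b - a)/n = 0.312500

Simpson's rule: (h/3)[f(x₀) + 4f(x₁) + 2f(x₂) + ... + f(xₙ)]

x_0 = 1.7500, f(x_0) = 0.983986, coefficient = 1
x_1 = 2.0625, f(x_1) = 0.881530, coefficient = 4
x_2 = 2.3750, f(x_2) = 0.693685, coefficient = 2
x_3 = 2.6875, f(x_3) = 0.438647, coefficient = 4
x_4 = 3.0000, f(x_4) = 0.141120, coefficient = 1

I ≈ (0.312500/3) × 7.793184 = 0.811790
Exact value: 0.811746
Error: 0.000044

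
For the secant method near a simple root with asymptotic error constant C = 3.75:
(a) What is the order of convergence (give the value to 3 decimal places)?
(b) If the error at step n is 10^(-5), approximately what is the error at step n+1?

(a) Secant method has superlinear convergence with order φ = (1+√5)/2 ≈ 1.618.
    This means |e_{n+1}| ≈ C|e_n|^1.618.

(b) With |e_n| = 10^(-5) and C = 3.75:
    |e_{n+1}| ≈ 3.75 × (10^(-5))^1.618 = 3.75 × 10^(-8.09)

(a) ≈ 1.618 (golden ratio); (b) |e_{n+1}| ≈ 3.047e-08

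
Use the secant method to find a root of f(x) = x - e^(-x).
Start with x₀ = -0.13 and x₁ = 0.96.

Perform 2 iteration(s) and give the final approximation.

f(x) = x - e^(-x)
x₀ = -0.13, x₁ = 0.96

Secant formula: x_{n+1} = x_n - f(x_n)(x_n - x_{n-1})/(f(x_n) - f(x_{n-1}))

Iteration 1:
  f(-0.130000) = -1.268828
  f(0.960000) = 0.577107
  x_2 = 0.960000 - 0.577107×(0.960000 - (-0.130000))/(0.577107 - (-1.268828))
       = 0.619226
Iteration 2:
  f(0.960000) = 0.577107
  f(0.619226) = 0.080865
  x_3 = 0.619226 - 0.080865×(0.619226 - 0.960000)/(0.080865 - 0.577107)
       = 0.563695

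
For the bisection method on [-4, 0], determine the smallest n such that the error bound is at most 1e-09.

We need (b-a)/2^n ≤ 1e-09
(0 - (-4))/2^n ≤ 1e-09
4/2^n ≤ 1e-09
2^n ≥ 4000000000
n ≥ log₂(4000000000) = 31.90
n ≥ 32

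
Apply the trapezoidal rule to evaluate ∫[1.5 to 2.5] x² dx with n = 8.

f(x) = x²
a = 1.5, b = 2.5, n = 8
h = (b - a)/n = 0.125000

Trapezoidal rule: (h/2)[f(x₀) + 2f(x₁) + 2f(x₂) + ... + f(xₙ)]

x_0 = 1.5000, f(x_0) = 2.250000, coefficient = 1
x_1 = 1.6250, f(x_1) = 2.640625, coefficient = 2
x_2 = 1.7500, f(x_2) = 3.062500, coefficient = 2
x_3 = 1.8750, f(x_3) = 3.515625, coefficient = 2
x_4 = 2.0000, f(x_4) = 4.000000, coefficient = 2
x_5 = 2.1250, f(x_5) = 4.515625, coefficient = 2
x_6 = 2.2500, f(x_6) = 5.062500, coefficient = 2
x_7 = 2.3750, f(x_7) = 5.640625, coefficient = 2
x_8 = 2.5000, f(x_8) = 6.250000, coefficient = 1

I ≈ (0.125000/2) × 65.375000 = 4.085938
Exact value: 4.083333
Error: 0.002604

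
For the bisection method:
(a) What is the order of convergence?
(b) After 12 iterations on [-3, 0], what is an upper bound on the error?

(a) Bisection has linear (order 1) convergence; the error is halved each step.

(b) Error bound = (b-a)/2^n = (0 - (-3))/2^{12}
    = 3/2^{12}

(a) 1 (linear); (b) error ≤ 7.32e-04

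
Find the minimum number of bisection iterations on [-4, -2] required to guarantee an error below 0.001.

We need (b-a)/2^n ≤ 0.001
(-2 - (-4))/2^n ≤ 0.001
2/2^n ≤ 0.001
2^n ≥ 2000
n ≥ log₂(2000) = 10.97
n ≥ 11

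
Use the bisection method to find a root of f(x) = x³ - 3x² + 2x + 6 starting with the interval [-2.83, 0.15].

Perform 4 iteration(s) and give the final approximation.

f(x) = x³ - 3x² + 2x + 6
Initial interval: [-2.83, 0.15]

Iteration 1:
  c_1 = (-2.830000 + 0.150000)/2 = -1.340000
  f(c_1) = f(-1.340000) = -4.472904
  f(a) × f(c) ≥ 0, new interval: [-1.340000, 0.150000]
Iteration 2:
  c_2 = (-1.340000 + 0.150000)/2 = -0.595000
  f(c_2) = f(-0.595000) = 3.537280
  f(a) × f(c) < 0, new interval: [-1.340000, -0.595000]
Iteration 3:
  c_3 = (-1.340000 + (-0.595000))/2 = -0.967500
  f(c_3) = f(-0.967500) = 0.351197
  f(a) × f(c) < 0, new interval: [-1.340000, -0.967500]
Iteration 4:
  c_4 = (-1.340000 + (-0.967500))/2 = -1.153750
  f(c_4) = f(-1.153750) = -1.836719
  f(a) × f(c) ≥ 0, new interval: [-1.153750, -0.967500]

After 4 iteration(s), the approximation is c_4 = -1.153750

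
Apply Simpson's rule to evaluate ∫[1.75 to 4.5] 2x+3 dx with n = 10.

f(x) = 2x+3
a = 1.75, b = 4.5, n = 10
h = (b - a)/n = 0.275000

Simpson's rule: (h/3)[f(x₀) + 4f(x₁) + 2f(x₂) + ... + f(xₙ)]

x_0 = 1.7500, f(x_0) = 6.500000, coefficient = 1
x_1 = 2.0250, f(x_1) = 7.050000, coefficient = 4
x_2 = 2.3000, f(x_2) = 7.600000, coefficient = 2
x_3 = 2.5750, f(x_3) = 8.150000, coefficient = 4
x_4 = 2.8500, f(x_4) = 8.700000, coefficient = 2
x_5 = 3.1250, f(x_5) = 9.250000, coefficient = 4
x_6 = 3.4000, f(x_6) = 9.800000, coefficient = 2
x_7 = 3.6750, f(x_7) = 10.350000, coefficient = 4
x_8 = 3.9500, f(x_8) = 10.900000, coefficient = 2
x_9 = 4.2250, f(x_9) = 11.450000, coefficient = 4
x_10 = 4.5000, f(x_10) = 12.000000, coefficient = 1

I ≈ (0.275000/3) × 277.500000 = 25.437500
Exact value: 25.437500
Error: 0.000000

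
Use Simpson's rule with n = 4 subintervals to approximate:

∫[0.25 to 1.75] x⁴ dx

f(x) = x⁴
a = 0.25, b = 1.75, n = 4
h = (b - a)/n = 0.375000

Simpson's rule: (h/3)[f(x₀) + 4f(x₁) + 2f(x₂) + ... + f(xₙ)]

x_0 = 0.2500, f(x_0) = 0.003906, coefficient = 1
x_1 = 0.6250, f(x_1) = 0.152588, coefficient = 4
x_2 = 1.0000, f(x_2) = 1.000000, coefficient = 2
x_3 = 1.3750, f(x_3) = 3.574463, coefficient = 4
x_4 = 1.7500, f(x_4) = 9.378906, coefficient = 1

I ≈ (0.375000/3) × 26.291016 = 3.286377
Exact value: 3.282422
Error: 0.003955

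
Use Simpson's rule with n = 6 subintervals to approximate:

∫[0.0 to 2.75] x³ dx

f(x) = x³
a = 0.0, b = 2.75, n = 6
h = (b - a)/n = 0.458333

Simpson's rule: (h/3)[f(x₀) + 4f(x₁) + 2f(x₂) + ... + f(xₙ)]

x_0 = 0.0000, f(x_0) = 0.000000, coefficient = 1
x_1 = 0.4583, f(x_1) = 0.096282, coefficient = 4
x_2 = 0.9167, f(x_2) = 0.770255, coefficient = 2
x_3 = 1.3750, f(x_3) = 2.599609, coefficient = 4
x_4 = 1.8333, f(x_4) = 6.162037, coefficient = 2
x_5 = 2.2917, f(x_5) = 12.035229, coefficient = 4
x_6 = 2.7500, f(x_6) = 20.796875, coefficient = 1

I ≈ (0.458333/3) × 93.585937 = 14.297852
Exact value: 14.297852
Error: 0.000000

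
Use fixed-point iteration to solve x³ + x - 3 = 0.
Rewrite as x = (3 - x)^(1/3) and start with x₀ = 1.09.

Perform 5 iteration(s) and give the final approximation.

Equation: x³ + x - 3 = 0
Fixed-point form: x = (3 - x)^(1/3)
x₀ = 1.09

x_1 = g(1.090000) = 1.240731
x_2 = g(1.240731) = 1.207195
x_3 = g(1.207195) = 1.214817
x_4 = g(1.214817) = 1.213093
x_5 = g(1.213093) = 1.213484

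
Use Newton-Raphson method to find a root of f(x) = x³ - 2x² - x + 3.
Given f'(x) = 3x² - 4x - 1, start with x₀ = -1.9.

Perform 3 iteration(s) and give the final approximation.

f(x) = x³ - 2x² - x + 3
f'(x) = 3x² - 4x - 1
x₀ = -1.9

Newton-Raphson formula: x_{n+1} = x_n - f(x_n)/f'(x_n)

Iteration 1:
  f(-1.900000) = -9.179000
  f'(-1.900000) = 17.430000
  x_1 = -1.900000 - (-9.179000)/17.430000 = -1.373379
Iteration 2:
  f(-1.373379) = -1.989389
  f'(-1.373379) = 10.152028
  x_2 = -1.373379 - (-1.989389)/10.152028 = -1.177419
Iteration 3:
  f(-1.177419) = -0.227490
  f'(-1.177419) = 7.868628
  x_3 = -1.177419 - (-0.227490)/7.868628 = -1.148508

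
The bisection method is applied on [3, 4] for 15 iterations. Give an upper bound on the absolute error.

Bisection error bound: |error| ≤ (b-a)/2^n
|error| ≤ (4 - 3)/2^15 = 1/2^15
|error| ≤ 0.0000305176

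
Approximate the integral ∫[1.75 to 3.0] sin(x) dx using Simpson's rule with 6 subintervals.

f(x) = sin(x)
a = 1.75, b = 3.0, n = 6
h = (b - a)/n = 0.208333

Simpson's rule: (h/3)[f(x₀) + 4f(x₁) + 2f(x₂) + ... + f(xₙ)]

x_0 = 1.7500, f(x_0) = 0.983986, coefficient = 1
x_1 = 1.9583, f(x_1) = 0.925843, coefficient = 4
x_2 = 2.1667, f(x_2) = 0.827660, coefficient = 2
x_3 = 2.3750, f(x_3) = 0.693685, coefficient = 4
x_4 = 2.5833, f(x_4) = 0.529711, coefficient = 2
x_5 = 2.7917, f(x_5) = 0.342828, coefficient = 4
x_6 = 3.0000, f(x_6) = 0.141120, coefficient = 1

I ≈ (0.208333/3) × 11.689272 = 0.811755
Exact value: 0.811746
Error: 0.000009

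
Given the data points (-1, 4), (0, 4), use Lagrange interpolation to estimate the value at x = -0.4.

Lagrange interpolation formula:
P(x) = Σ yᵢ × Lᵢ(x)
where Lᵢ(x) = Π_{j≠i} (x - xⱼ)/(xᵢ - xⱼ)

L_0(-0.4) = (-0.4 - 0)/(-1 - 0) = 0.400000
L_1(-0.4) = (-0.4 - (-1))/(0 - (-1)) = 0.600000

P(-0.4) = 4×L_0(-0.4) + 4×L_1(-0.4)
P(-0.4) = 4.000000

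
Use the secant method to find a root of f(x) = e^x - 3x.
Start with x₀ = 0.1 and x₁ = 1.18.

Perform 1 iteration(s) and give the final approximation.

f(x) = e^x - 3x
x₀ = 0.1, x₁ = 1.18

Secant formula: x_{n+1} = x_n - f(x_n)(x_n - x_{n-1})/(f(x_n) - f(x_{n-1}))

Iteration 1:
  f(0.100000) = 0.805171
  f(1.180000) = -0.285626
  x_2 = 1.180000 - (-0.285626)×(1.180000 - 0.100000)/(-0.285626 - 0.805171)
       = 0.897201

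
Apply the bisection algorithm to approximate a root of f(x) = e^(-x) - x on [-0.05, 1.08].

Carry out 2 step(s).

f(x) = e^(-x) - x
Initial interval: [-0.05, 1.08]

Iteration 1:
  c_1 = (-0.050000 + 1.080000)/2 = 0.515000
  f(c_1) = f(0.515000) = 0.082501
  f(a) × f(c) ≥ 0, new interval: [0.515000, 1.080000]
Iteration 2:
  c_2 = (0.515000 + 1.080000)/2 = 0.797500
  f(c_2) = f(0.797500) = -0.347046
  f(a) × f(c) < 0, new interval: [0.515000, 0.797500]

After 2 iteration(s), the approximation is c_2 = 0.797500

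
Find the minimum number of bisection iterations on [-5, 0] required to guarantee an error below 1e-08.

We need (b-a)/2^n ≤ 1e-08
(0 - (-5))/2^n ≤ 1e-08
5/2^n ≤ 1e-08
2^n ≥ 500000000
n ≥ log₂(500000000) = 28.90
n ≥ 29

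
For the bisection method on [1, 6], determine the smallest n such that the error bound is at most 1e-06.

We need (b-a)/2^n ≤ 1e-06
(6 - 1)/2^n ≤ 1e-06
5/2^n ≤ 1e-06
2^n ≥ 5000000
n ≥ log₂(5000000) = 22.25
n ≥ 23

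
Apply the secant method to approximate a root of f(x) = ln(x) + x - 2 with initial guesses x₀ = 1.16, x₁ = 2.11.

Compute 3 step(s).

f(x) = ln(x) + x - 2
x₀ = 1.16, x₁ = 2.11

Secant formula: x_{n+1} = x_n - f(x_n)(x_n - x_{n-1})/(f(x_n) - f(x_{n-1}))

Iteration 1:
  f(1.160000) = -0.691580
  f(2.110000) = 0.856688
  x_2 = 2.110000 - 0.856688×(2.110000 - 1.160000)/(0.856688 - (-0.691580))
       = 1.584346
Iteration 2:
  f(2.110000) = 0.856688
  f(1.584346) = 0.044517
  x_3 = 1.584346 - 0.044517×(1.584346 - 2.110000)/(0.044517 - 0.856688)
       = 1.555533
Iteration 3:
  f(1.584346) = 0.044517
  f(1.555533) = -0.002648
  x_4 = 1.555533 - (-0.002648)×(1.555533 - 1.584346)/(-0.002648 - 0.044517)
       = 1.557151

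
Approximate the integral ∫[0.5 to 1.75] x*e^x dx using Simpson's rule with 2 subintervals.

f(x) = x*e^x
a = 0.5, b = 1.75, n = 2
h = (b - a)/n = 0.625000

Simpson's rule: (h/3)[f(x₀) + 4f(x₁) + 2f(x₂) + ... + f(xₙ)]

x_0 = 0.5000, f(x_0) = 0.824361, coefficient = 1
x_1 = 1.1250, f(x_1) = 3.465244, coefficient = 4
x_2 = 1.7500, f(x_2) = 10.070555, coefficient = 1

I ≈ (0.625000/3) × 24.755891 = 5.157477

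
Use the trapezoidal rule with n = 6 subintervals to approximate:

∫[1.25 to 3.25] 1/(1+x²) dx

f(x) = 1/(1+x²)
a = 1.25, b = 3.25, n = 6
h = (b - a)/n = 0.333333

Trapezoidal rule: (h/2)[f(x₀) + 2f(x₁) + 2f(x₂) + ... + f(xₙ)]

x_0 = 1.2500, f(x_0) = 0.390244, coefficient = 1
x_1 = 1.5833, f(x_1) = 0.285149, coefficient = 2
x_2 = 1.9167, f(x_2) = 0.213967, coefficient = 2
x_3 = 2.2500, f(x_3) = 0.164948, coefficient = 2
x_4 = 2.5833, f(x_4) = 0.130317, coefficient = 2
x_5 = 2.9167, f(x_5) = 0.105186, coefficient = 2
x_6 = 3.2500, f(x_6) = 0.086486, coefficient = 1

I ≈ (0.333333/2) × 2.275865 = 0.379311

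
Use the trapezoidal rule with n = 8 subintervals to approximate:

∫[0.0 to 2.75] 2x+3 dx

f(x) = 2x+3
a = 0.0, b = 2.75, n = 8
h = (b - a)/n = 0.343750

Trapezoidal rule: (h/2)[f(x₀) + 2f(x₁) + 2f(x₂) + ... + f(xₙ)]

x_0 = 0.0000, f(x_0) = 3.000000, coefficient = 1
x_1 = 0.3438, f(x_1) = 3.687500, coefficient = 2
x_2 = 0.6875, f(x_2) = 4.375000, coefficient = 2
x_3 = 1.0312, f(x_3) = 5.062500, coefficient = 2
x_4 = 1.3750, f(x_4) = 5.750000, coefficient = 2
x_5 = 1.7188, f(x_5) = 6.437500, coefficient = 2
x_6 = 2.0625, f(x_6) = 7.125000, coefficient = 2
x_7 = 2.4062, f(x_7) = 7.812500, coefficient = 2
x_8 = 2.7500, f(x_8) = 8.500000, coefficient = 1

I ≈ (0.343750/2) × 92.000000 = 15.812500
Exact value: 15.812500
Error: 0.000000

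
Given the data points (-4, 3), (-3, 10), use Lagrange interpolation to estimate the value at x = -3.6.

Lagrange interpolation formula:
P(x) = Σ yᵢ × Lᵢ(x)
where Lᵢ(x) = Π_{j≠i} (x - xⱼ)/(xᵢ - xⱼ)

L_0(-3.6) = (-3.6 - (-3))/(-4 - (-3)) = 0.600000
L_1(-3.6) = (-3.6 - (-4))/(-3 - (-4)) = 0.400000

P(-3.6) = 3×L_0(-3.6) + 10×L_1(-3.6)
P(-3.6) = 5.800000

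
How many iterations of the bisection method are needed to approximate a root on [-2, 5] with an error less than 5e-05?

We need (b-a)/2^n ≤ 5e-05
(5 - (-2))/2^n ≤ 5e-05
7/2^n ≤ 5e-05
2^n ≥ 140000
n ≥ log₂(140000) = 17.10
n ≥ 18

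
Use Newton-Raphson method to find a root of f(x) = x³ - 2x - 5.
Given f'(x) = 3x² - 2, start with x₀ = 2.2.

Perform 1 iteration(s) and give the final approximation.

f(x) = x³ - 2x - 5
f'(x) = 3x² - 2
x₀ = 2.2

Newton-Raphson formula: x_{n+1} = x_n - f(x_n)/f'(x_n)

Iteration 1:
  f(2.200000) = 1.248000
  f'(2.200000) = 12.520000
  x_1 = 2.200000 - 1.248000/12.520000 = 2.100319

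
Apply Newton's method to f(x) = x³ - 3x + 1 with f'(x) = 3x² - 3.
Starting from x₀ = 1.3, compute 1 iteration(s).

f(x) = x³ - 3x + 1
f'(x) = 3x² - 3
x₀ = 1.3

Newton-Raphson formula: x_{n+1} = x_n - f(x_n)/f'(x_n)

Iteration 1:
  f(1.300000) = -0.703000
  f'(1.300000) = 2.070000
  x_1 = 1.300000 - (-0.703000)/2.070000 = 1.639614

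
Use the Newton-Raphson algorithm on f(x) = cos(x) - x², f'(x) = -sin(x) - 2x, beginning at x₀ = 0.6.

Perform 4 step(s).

f(x) = cos(x) - x²
f'(x) = -sin(x) - 2x
x₀ = 0.6

Newton-Raphson formula: x_{n+1} = x_n - f(x_n)/f'(x_n)

Iteration 1:
  f(0.600000) = 0.465336
  f'(0.600000) = -1.764642
  x_1 = 0.600000 - 0.465336/(-1.764642) = 0.863700
Iteration 2:
  f(0.863700) = -0.096348
  f'(0.863700) = -2.487650
  x_2 = 0.863700 - (-0.096348)/(-2.487650) = 0.824969
Iteration 3:
  f(0.824969) = -0.001995
  f'(0.824969) = -2.384465
  x_3 = 0.824969 - (-0.001995)/(-2.384465) = 0.824133
Iteration 4:
  f(0.824133) = -0.000001
  f'(0.824133) = -2.382224
  x_4 = 0.824133 - (-0.000001)/(-2.382224) = 0.824132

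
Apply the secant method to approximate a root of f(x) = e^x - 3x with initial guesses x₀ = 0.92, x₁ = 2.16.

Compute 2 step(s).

f(x) = e^x - 3x
x₀ = 0.92, x₁ = 2.16

Secant formula: x_{n+1} = x_n - f(x_n)(x_n - x_{n-1})/(f(x_n) - f(x_{n-1}))

Iteration 1:
  f(0.920000) = -0.250710
  f(2.160000) = 2.191138
  x_2 = 2.160000 - 2.191138×(2.160000 - 0.920000)/(2.191138 - (-0.250710))
       = 1.047313
Iteration 2:
  f(2.160000) = 2.191138
  f(1.047313) = -0.291956
  x_3 = 1.047313 - (-0.291956)×(1.047313 - 2.160000)/(-0.291956 - 2.191138)
       = 1.178140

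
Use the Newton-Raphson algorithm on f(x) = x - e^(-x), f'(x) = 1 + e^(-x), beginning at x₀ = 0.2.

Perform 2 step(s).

f(x) = x - e^(-x)
f'(x) = 1 + e^(-x)
x₀ = 0.2

Newton-Raphson formula: x_{n+1} = x_n - f(x_n)/f'(x_n)

Iteration 1:
  f(0.200000) = -0.618731
  f'(0.200000) = 1.818731
  x_1 = 0.200000 - (-0.618731)/1.818731 = 0.540199
Iteration 2:
  f(0.540199) = -0.042433
  f'(0.540199) = 1.582632
  x_2 = 0.540199 - (-0.042433)/1.582632 = 0.567011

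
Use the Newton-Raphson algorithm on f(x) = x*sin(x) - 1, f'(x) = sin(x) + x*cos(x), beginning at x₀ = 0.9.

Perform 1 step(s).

f(x) = x*sin(x) - 1
f'(x) = sin(x) + x*cos(x)
x₀ = 0.9

Newton-Raphson formula: x_{n+1} = x_n - f(x_n)/f'(x_n)

Iteration 1:
  f(0.900000) = -0.295006
  f'(0.900000) = 1.342776
  x_1 = 0.900000 - (-0.295006)/1.342776 = 1.119698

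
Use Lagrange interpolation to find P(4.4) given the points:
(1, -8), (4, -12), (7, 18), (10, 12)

Lagrange interpolation formula:
P(x) = Σ yᵢ × Lᵢ(x)
where Lᵢ(x) = Π_{j≠i} (x - xⱼ)/(xᵢ - xⱼ)

L_0(4.4) = (4.4 - 4)/(1 - 4) × (4.4 - 7)/(1 - 7) × (4.4 - 10)/(1 - 10) = -0.035951
L_1(4.4) = (4.4 - 1)/(4 - 1) × (4.4 - 7)/(4 - 7) × (4.4 - 10)/(4 - 10) = 0.916741
L_2(4.4) = (4.4 - 1)/(7 - 1) × (4.4 - 4)/(7 - 4) × (4.4 - 10)/(7 - 10) = 0.141037
L_3(4.4) = (4.4 - 1)/(10 - 1) × (4.4 - 4)/(10 - 4) × (4.4 - 7)/(10 - 7) = -0.021827

P(4.4) = (-8)×L_0(4.4) + (-12)×L_1(4.4) + 18×L_2(4.4) + 12×L_3(4.4)
P(4.4) = -8.436543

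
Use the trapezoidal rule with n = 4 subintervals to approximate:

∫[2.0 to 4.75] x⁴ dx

f(x) = x⁴
a = 2.0, b = 4.75, n = 4
h = (b - a)/n = 0.687500

Trapezoidal rule: (h/2)[f(x₀) + 2f(x₁) + 2f(x₂) + ... + f(xₙ)]

x_0 = 2.0000, f(x_0) = 16.000000, coefficient = 1
x_1 = 2.6875, f(x_1) = 52.166763, coefficient = 2
x_2 = 3.3750, f(x_2) = 129.746338, coefficient = 2
x_3 = 4.0625, f(x_3) = 272.378922, coefficient = 2
x_4 = 4.7500, f(x_4) = 509.066406, coefficient = 1

I ≈ (0.687500/2) × 1433.650452 = 492.817343
Exact value: 477.213086
Error: 15.604257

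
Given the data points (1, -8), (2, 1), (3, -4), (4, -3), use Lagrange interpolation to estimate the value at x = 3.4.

Lagrange interpolation formula:
P(x) = Σ yᵢ × Lᵢ(x)
where Lᵢ(x) = Π_{j≠i} (x - xⱼ)/(xᵢ - xⱼ)

L_0(3.4) = (3.4 - 2)/(1 - 2) × (3.4 - 3)/(1 - 3) × (3.4 - 4)/(1 - 4) = 0.056000
L_1(3.4) = (3.4 - 1)/(2 - 1) × (3.4 - 3)/(2 - 3) × (3.4 - 4)/(2 - 4) = -0.288000
L_2(3.4) = (3.4 - 1)/(3 - 1) × (3.4 - 2)/(3 - 2) × (3.4 - 4)/(3 - 4) = 1.008000
L_3(3.4) = (3.4 - 1)/(4 - 1) × (3.4 - 2)/(4 - 2) × (3.4 - 3)/(4 - 3) = 0.224000

P(3.4) = (-8)×L_0(3.4) + 1×L_1(3.4) + (-4)×L_2(3.4) + (-3)×L_3(3.4)
P(3.4) = -5.440000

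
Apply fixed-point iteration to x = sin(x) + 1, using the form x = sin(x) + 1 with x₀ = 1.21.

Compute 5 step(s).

Equation: x = sin(x) + 1
Fixed-point form: x = sin(x) + 1
x₀ = 1.21

x_1 = g(1.210000) = 1.935616
x_2 = g(1.935616) = 1.934188
x_3 = g(1.934188) = 1.934697
x_4 = g(1.934697) = 1.934516
x_5 = g(1.934516) = 1.934580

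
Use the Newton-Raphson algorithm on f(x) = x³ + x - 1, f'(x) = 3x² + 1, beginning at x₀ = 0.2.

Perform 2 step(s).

f(x) = x³ + x - 1
f'(x) = 3x² + 1
x₀ = 0.2

Newton-Raphson formula: x_{n+1} = x_n - f(x_n)/f'(x_n)

Iteration 1:
  f(0.200000) = -0.792000
  f'(0.200000) = 1.120000
  x_1 = 0.200000 - (-0.792000)/1.120000 = 0.907143
Iteration 2:
  f(0.907143) = 0.653638
  f'(0.907143) = 3.468724
  x_2 = 0.907143 - 0.653638/3.468724 = 0.718705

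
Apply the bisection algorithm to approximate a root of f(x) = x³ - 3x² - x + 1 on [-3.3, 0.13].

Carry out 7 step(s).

f(x) = x³ - 3x² - x + 1
Initial interval: [-3.3, 0.13]

Iteration 1:
  c_1 = (-3.300000 + 0.130000)/2 = -1.585000
  f(c_1) = f(-1.585000) = -8.933552
  f(a) × f(c) ≥ 0, new interval: [-1.585000, 0.130000]
Iteration 2:
  c_2 = (-1.585000 + 0.130000)/2 = -0.727500
  f(c_2) = f(-0.727500) = -0.245303
  f(a) × f(c) ≥ 0, new interval: [-0.727500, 0.130000]
Iteration 3:
  c_3 = (-0.727500 + 0.130000)/2 = -0.298750
  f(c_3) = f(-0.298750) = 1.004331
  f(a) × f(c) < 0, new interval: [-0.727500, -0.298750]
Iteration 4:
  c_4 = (-0.727500 + (-0.298750))/2 = -0.513125
  f(c_4) = f(-0.513125) = 0.588129
  f(a) × f(c) < 0, new interval: [-0.727500, -0.513125]
Iteration 5:
  c_5 = (-0.727500 + (-0.513125))/2 = -0.620313
  f(c_5) = f(-0.620313) = 0.227261
  f(a) × f(c) < 0, new interval: [-0.727500, -0.620313]
Iteration 6:
  c_6 = (-0.727500 + (-0.620313))/2 = -0.673906
  f(c_6) = f(-0.673906) = 0.005403
  f(a) × f(c) < 0, new interval: [-0.727500, -0.673906]
Iteration 7:
  c_7 = (-0.727500 + (-0.673906))/2 = -0.700703
  f(c_7) = f(-0.700703) = -0.116286
  f(a) × f(c) ≥ 0, new interval: [-0.700703, -0.673906]

After 7 iteration(s), the approximation is c_7 = -0.700703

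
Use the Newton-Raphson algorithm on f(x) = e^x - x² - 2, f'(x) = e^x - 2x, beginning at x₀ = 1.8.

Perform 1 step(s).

f(x) = e^x - x² - 2
f'(x) = e^x - 2x
x₀ = 1.8

Newton-Raphson formula: x_{n+1} = x_n - f(x_n)/f'(x_n)

Iteration 1:
  f(1.800000) = 0.809647
  f'(1.800000) = 2.449647
  x_1 = 1.800000 - 0.809647/2.449647 = 1.469484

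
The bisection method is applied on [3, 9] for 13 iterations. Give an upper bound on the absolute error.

Bisection error bound: |error| ≤ (b-a)/2^n
|error| ≤ (9 - 3)/2^13 = 6/2^13
|error| ≤ 0.0007324219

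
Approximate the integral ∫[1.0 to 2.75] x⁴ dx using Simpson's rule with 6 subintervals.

f(x) = x⁴
a = 1.0, b = 2.75, n = 6
h = (b - a)/n = 0.291667

Simpson's rule: (h/3)[f(x₀) + 4f(x₁) + 2f(x₂) + ... + f(xₙ)]

x_0 = 1.0000, f(x_0) = 1.000000, coefficient = 1
x_1 = 1.2917, f(x_1) = 2.783568, coefficient = 4
x_2 = 1.5833, f(x_2) = 6.284770, coefficient = 2
x_3 = 1.8750, f(x_3) = 12.359619, coefficient = 4
x_4 = 2.1667, f(x_4) = 22.037809, coefficient = 2
x_5 = 2.4583, f(x_5) = 36.522717, coefficient = 4
x_6 = 2.7500, f(x_6) = 57.191406, coefficient = 1

I ≈ (0.291667/3) × 321.500181 = 31.256962
Exact value: 31.255273
Error: 0.001689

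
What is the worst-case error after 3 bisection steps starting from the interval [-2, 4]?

Bisection error bound: |error| ≤ (b-a)/2^n
|error| ≤ (4 - (-2))/2^3 = 6/2^3
|error| ≤ 0.7500000000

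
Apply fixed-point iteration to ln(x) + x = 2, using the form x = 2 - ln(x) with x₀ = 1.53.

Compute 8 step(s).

Equation: ln(x) + x = 2
Fixed-point form: x = 2 - ln(x)
x₀ = 1.53

x_1 = g(1.530000) = 1.574732
x_2 = g(1.574732) = 1.545915
x_3 = g(1.545915) = 1.564384
x_4 = g(1.564384) = 1.552508
x_5 = g(1.552508) = 1.560128
x_6 = g(1.560128) = 1.555232
x_7 = g(1.555232) = 1.558375
x_8 = g(1.558375) = 1.556356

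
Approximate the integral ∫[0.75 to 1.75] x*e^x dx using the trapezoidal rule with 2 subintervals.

f(x) = x*e^x
a = 0.75, b = 1.75, n = 2
h = (b - a)/n = 0.500000

Trapezoidal rule: (h/2)[f(x₀) + 2f(x₁) + 2f(x₂) + ... + f(xₙ)]

x_0 = 0.7500, f(x_0) = 1.587750, coefficient = 1
x_1 = 1.2500, f(x_1) = 4.362929, coefficient = 2
x_2 = 1.7500, f(x_2) = 10.070555, coefficient = 1

I ≈ (0.500000/2) × 20.384162 = 5.096041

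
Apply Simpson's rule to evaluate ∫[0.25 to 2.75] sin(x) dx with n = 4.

f(x) = sin(x)
a = 0.25, b = 2.75, n = 4
h = (b - a)/n = 0.625000

Simpson's rule: (h/3)[f(x₀) + 4f(x₁) + 2f(x₂) + ... + f(xₙ)]

x_0 = 0.2500, f(x_0) = 0.247404, coefficient = 1
x_1 = 0.8750, f(x_1) = 0.767544, coefficient = 4
x_2 = 1.5000, f(x_2) = 0.997495, coefficient = 2
x_3 = 2.1250, f(x_3) = 0.850320, coefficient = 4
x_4 = 2.7500, f(x_4) = 0.381661, coefficient = 1

I ≈ (0.625000/3) × 9.095508 = 1.894898
Exact value: 1.893215
Error: 0.001683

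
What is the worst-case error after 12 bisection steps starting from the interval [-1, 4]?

Bisection error bound: |error| ≤ (b-a)/2^n
|error| ≤ (4 - (-1))/2^12 = 5/2^12
|error| ≤ 0.0012207031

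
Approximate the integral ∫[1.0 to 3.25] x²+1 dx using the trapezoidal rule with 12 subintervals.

f(x) = x²+1
a = 1.0, b = 3.25, n = 12
h = (b - a)/n = 0.187500

Trapezoidal rule: (h/2)[f(x₀) + 2f(x₁) + 2f(x₂) + ... + f(xₙ)]

x_0 = 1.0000, f(x_0) = 2.000000, coefficient = 1
x_1 = 1.1875, f(x_1) = 2.410156, coefficient = 2
x_2 = 1.3750, f(x_2) = 2.890625, coefficient = 2
x_3 = 1.5625, f(x_3) = 3.441406, coefficient = 2
x_4 = 1.7500, f(x_4) = 4.062500, coefficient = 2
x_5 = 1.9375, f(x_5) = 4.753906, coefficient = 2
x_6 = 2.1250, f(x_6) = 5.515625, coefficient = 2
x_7 = 2.3125, f(x_7) = 6.347656, coefficient = 2
x_8 = 2.5000, f(x_8) = 7.250000, coefficient = 2
x_9 = 2.6875, f(x_9) = 8.222656, coefficient = 2
x_10 = 2.8750, f(x_10) = 9.265625, coefficient = 2
x_11 = 3.0625, f(x_11) = 10.378906, coefficient = 2
x_12 = 3.2500, f(x_12) = 11.562500, coefficient = 1

I ≈ (0.187500/2) × 142.640625 = 13.372559
Exact value: 13.359375
Error: 0.013184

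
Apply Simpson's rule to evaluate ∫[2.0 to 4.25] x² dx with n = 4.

f(x) = x²
a = 2.0, b = 4.25, n = 4
h = (b - a)/n = 0.562500

Simpson's rule: (h/3)[f(x₀) + 4f(x₁) + 2f(x₂) + ... + f(xₙ)]

x_0 = 2.0000, f(x_0) = 4.000000, coefficient = 1
x_1 = 2.5625, f(x_1) = 6.566406, coefficient = 4
x_2 = 3.1250, f(x_2) = 9.765625, coefficient = 2
x_3 = 3.6875, f(x_3) = 13.597656, coefficient = 4
x_4 = 4.2500, f(x_4) = 18.062500, coefficient = 1

I ≈ (0.562500/3) × 122.250000 = 22.921875
Exact value: 22.921875
Error: 0.000000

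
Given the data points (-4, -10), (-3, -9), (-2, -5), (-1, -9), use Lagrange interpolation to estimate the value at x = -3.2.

Lagrange interpolation formula:
P(x) = Σ yᵢ × Lᵢ(x)
where Lᵢ(x) = Π_{j≠i} (x - xⱼ)/(xᵢ - xⱼ)

L_0(-3.2) = (-3.2 - (-3))/(-4 - (-3)) × (-3.2 - (-2))/(-4 - (-2)) × (-3.2 - (-1))/(-4 - (-1)) = 0.088000
L_1(-3.2) = (-3.2 - (-4))/(-3 - (-4)) × (-3.2 - (-2))/(-3 - (-2)) × (-3.2 - (-1))/(-3 - (-1)) = 1.056000
L_2(-3.2) = (-3.2 - (-4))/(-2 - (-4)) × (-3.2 - (-3))/(-2 - (-3)) × (-3.2 - (-1))/(-2 - (-1)) = -0.176000
L_3(-3.2) = (-3.2 - (-4))/(-1 - (-4)) × (-3.2 - (-3))/(-1 - (-3)) × (-3.2 - (-2))/(-1 - (-2)) = 0.032000

P(-3.2) = (-10)×L_0(-3.2) + (-9)×L_1(-3.2) + (-5)×L_2(-3.2) + (-9)×L_3(-3.2)
P(-3.2) = -9.792000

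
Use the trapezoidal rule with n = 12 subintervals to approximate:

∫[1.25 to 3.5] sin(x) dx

f(x) = sin(x)
a = 1.25, b = 3.5, n = 12
h = (b - a)/n = 0.187500

Trapezoidal rule: (h/2)[f(x₀) + 2f(x₁) + 2f(x₂) + ... + f(xₙ)]

x_0 = 1.2500, f(x_0) = 0.948985, coefficient = 1
x_1 = 1.4375, f(x_1) = 0.991129, coefficient = 2
x_2 = 1.6250, f(x_2) = 0.998531, coefficient = 2
x_3 = 1.8125, f(x_3) = 0.970932, coefficient = 2
x_4 = 2.0000, f(x_4) = 0.909297, coefficient = 2
x_5 = 2.1875, f(x_5) = 0.815789, coefficient = 2
x_6 = 2.3750, f(x_6) = 0.693685, coefficient = 2
x_7 = 2.5625, f(x_7) = 0.547265, coefficient = 2
x_8 = 2.7500, f(x_8) = 0.381661, coefficient = 2
x_9 = 2.9375, f(x_9) = 0.202679, coefficient = 2
x_10 = 3.1250, f(x_10) = 0.016592, coefficient = 2
x_11 = 3.3125, f(x_11) = -0.170077, coefficient = 2
x_12 = 3.5000, f(x_12) = -0.350783, coefficient = 1

I ≈ (0.187500/2) × 13.313169 = 1.248110
Exact value: 1.251779
Error: 0.003669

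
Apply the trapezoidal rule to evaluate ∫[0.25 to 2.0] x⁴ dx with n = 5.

f(x) = x⁴
a = 0.25, b = 2.0, n = 5
h = (b - a)/n = 0.350000

Trapezoidal rule: (h/2)[f(x₀) + 2f(x₁) + 2f(x₂) + ... + f(xₙ)]

x_0 = 0.2500, f(x_0) = 0.003906, coefficient = 1
x_1 = 0.6000, f(x_1) = 0.129600, coefficient = 2
x_2 = 0.9500, f(x_2) = 0.814506, coefficient = 2
x_3 = 1.3000, f(x_3) = 2.856100, coefficient = 2
x_4 = 1.6500, f(x_4) = 7.412006, coefficient = 2
x_5 = 2.0000, f(x_5) = 16.000000, coefficient = 1

I ≈ (0.350000/2) × 38.428331 = 6.724958
Exact value: 6.399805
Error: 0.325153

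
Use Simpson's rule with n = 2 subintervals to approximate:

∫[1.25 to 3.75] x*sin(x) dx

f(x) = x*sin(x)
a = 1.25, b = 3.75, n = 2
h = (b - a)/n = 1.250000

Simpson's rule: (h/3)[f(x₀) + 4f(x₁) + 2f(x₂) + ... + f(xₙ)]

x_0 = 1.2500, f(x_0) = 1.186231, coefficient = 1
x_1 = 2.5000, f(x_1) = 1.496180, coefficient = 4
x_2 = 3.7500, f(x_2) = -2.143355, coefficient = 1

I ≈ (1.250000/3) × 5.027597 = 2.094832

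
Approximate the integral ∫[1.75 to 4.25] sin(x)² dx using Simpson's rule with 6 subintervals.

f(x) = sin(x)²
a = 1.75, b = 4.25, n = 6
h = (b - a)/n = 0.416667

Simpson's rule: (h/3)[f(x₀) + 4f(x₁) + 2f(x₂) + ... + f(xₙ)]

x_0 = 1.7500, f(x_0) = 0.968228, coefficient = 1
x_1 = 2.1667, f(x_1) = 0.685022, coefficient = 4
x_2 = 2.5833, f(x_2) = 0.280593, coefficient = 2
x_3 = 3.0000, f(x_3) = 0.019915, coefficient = 4
x_4 = 3.4167, f(x_4) = 0.073776, coefficient = 2
x_5 = 3.8333, f(x_5) = 0.406889, coefficient = 4
x_6 = 4.2500, f(x_6) = 0.801006, coefficient = 1

I ≈ (0.416667/3) × 6.925277 = 0.961844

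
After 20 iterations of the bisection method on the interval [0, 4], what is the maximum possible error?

Bisection error bound: |error| ≤ (b-a)/2^n
|error| ≤ (4 - 0)/2^20 = 4/2^20
|error| ≤ 0.0000038147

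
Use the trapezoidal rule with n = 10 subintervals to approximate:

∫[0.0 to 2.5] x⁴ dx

f(x) = x⁴
a = 0.0, b = 2.5, n = 10
h = (b - a)/n = 0.250000

Trapezoidal rule: (h/2)[f(x₀) + 2f(x₁) + 2f(x₂) + ... + f(xₙ)]

x_0 = 0.0000, f(x_0) = 0.000000, coefficient = 1
x_1 = 0.2500, f(x_1) = 0.003906, coefficient = 2
x_2 = 0.5000, f(x_2) = 0.062500, coefficient = 2
x_3 = 0.7500, f(x_3) = 0.316406, coefficient = 2
x_4 = 1.0000, f(x_4) = 1.000000, coefficient = 2
x_5 = 1.2500, f(x_5) = 2.441406, coefficient = 2
x_6 = 1.5000, f(x_6) = 5.062500, coefficient = 2
x_7 = 1.7500, f(x_7) = 9.378906, coefficient = 2
x_8 = 2.0000, f(x_8) = 16.000000, coefficient = 2
x_9 = 2.2500, f(x_9) = 25.628906, coefficient = 2
x_10 = 2.5000, f(x_10) = 39.062500, coefficient = 1

I ≈ (0.250000/2) × 158.851562 = 19.856445
Exact value: 19.531250
Error: 0.325195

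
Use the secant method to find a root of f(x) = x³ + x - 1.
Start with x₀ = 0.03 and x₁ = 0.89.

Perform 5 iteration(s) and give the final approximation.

f(x) = x³ + x - 1
x₀ = 0.03, x₁ = 0.89

Secant formula: x_{n+1} = x_n - f(x_n)(x_n - x_{n-1})/(f(x_n) - f(x_{n-1}))

Iteration 1:
  f(0.030000) = -0.969973
  f(0.890000) = 0.594969
  x_2 = 0.890000 - 0.594969×(0.890000 - 0.030000)/(0.594969 - (-0.969973))
       = 0.563040
Iteration 2:
  f(0.890000) = 0.594969
  f(0.563040) = -0.258468
  x_3 = 0.563040 - (-0.258468)×(0.563040 - 0.890000)/(-0.258468 - 0.594969)
       = 0.662062
Iteration 3:
  f(0.563040) = -0.258468
  f(0.662062) = -0.047740
  x_4 = 0.662062 - (-0.047740)×(0.662062 - 0.563040)/(-0.047740 - (-0.258468))
       = 0.684495
Iteration 4:
  f(0.662062) = -0.047740
  f(0.684495) = 0.005203
  x_5 = 0.684495 - 0.005203×(0.684495 - 0.662062)/(0.005203 - (-0.047740))
       = 0.682290
Iteration 5:
  f(0.684495) = 0.005203
  f(0.682290) = -0.000090
  x_6 = 0.682290 - (-0.000090)×(0.682290 - 0.684495)/(-0.000090 - 0.005203)
       = 0.682328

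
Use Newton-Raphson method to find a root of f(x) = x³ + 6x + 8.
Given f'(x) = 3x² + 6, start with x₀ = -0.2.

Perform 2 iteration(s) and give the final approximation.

f(x) = x³ + 6x + 8
f'(x) = 3x² + 6
x₀ = -0.2

Newton-Raphson formula: x_{n+1} = x_n - f(x_n)/f'(x_n)

Iteration 1:
  f(-0.200000) = 6.792000
  f'(-0.200000) = 6.120000
  x_1 = -0.200000 - 6.792000/6.120000 = -1.309804
Iteration 2:
  f(-1.309804) = -2.105905
  f'(-1.309804) = 11.146759
  x_2 = -1.309804 - (-2.105905)/11.146759 = -1.120879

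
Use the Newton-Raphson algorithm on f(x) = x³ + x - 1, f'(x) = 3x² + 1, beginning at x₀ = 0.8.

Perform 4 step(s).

f(x) = x³ + x - 1
f'(x) = 3x² + 1
x₀ = 0.8

Newton-Raphson formula: x_{n+1} = x_n - f(x_n)/f'(x_n)

Iteration 1:
  f(0.800000) = 0.312000
  f'(0.800000) = 2.920000
  x_1 = 0.800000 - 0.312000/2.920000 = 0.693151
Iteration 2:
  f(0.693151) = 0.026180
  f'(0.693151) = 2.441374
  x_2 = 0.693151 - 0.026180/2.441374 = 0.682427
Iteration 3:
  f(0.682427) = 0.000238
  f'(0.682427) = 2.397120
  x_3 = 0.682427 - 0.000238/2.397120 = 0.682328
Iteration 4:
  f(0.682328) = 0.000000
  f'(0.682328) = 2.396714
  x_4 = 0.682328 - 0.000000/2.396714 = 0.682328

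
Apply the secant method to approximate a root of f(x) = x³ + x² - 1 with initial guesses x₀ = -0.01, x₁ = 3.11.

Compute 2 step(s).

f(x) = x³ + x² - 1
x₀ = -0.01, x₁ = 3.11

Secant formula: x_{n+1} = x_n - f(x_n)(x_n - x_{n-1})/(f(x_n) - f(x_{n-1}))

Iteration 1:
  f(-0.010000) = -0.999901
  f(3.110000) = 38.752331
  x_2 = 3.110000 - 38.752331×(3.110000 - (-0.010000))/(38.752331 - (-0.999901))
       = 0.068478
Iteration 2:
  f(3.110000) = 38.752331
  f(0.068478) = -0.994990
  x_3 = 0.068478 - (-0.994990)×(0.068478 - 3.110000)/(-0.994990 - 38.752331)
       = 0.144616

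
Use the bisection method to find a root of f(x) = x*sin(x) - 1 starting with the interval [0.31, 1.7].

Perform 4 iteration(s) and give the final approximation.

f(x) = x*sin(x) - 1
Initial interval: [0.31, 1.7]

Iteration 1:
  c_1 = (0.310000 + 1.700000)/2 = 1.005000
  f(c_1) = f(1.005000) = -0.151617
  f(a) × f(c) ≥ 0, new interval: [1.005000, 1.700000]
Iteration 2:
  c_2 = (1.005000 + 1.700000)/2 = 1.352500
  f(c_2) = f(1.352500) = 0.320402
  f(a) × f(c) < 0, new interval: [1.005000, 1.352500]
Iteration 3:
  c_3 = (1.005000 + 1.352500)/2 = 1.178750
  f(c_3) = f(1.178750) = 0.089317
  f(a) × f(c) < 0, new interval: [1.005000, 1.178750]
Iteration 4:
  c_4 = (1.005000 + 1.178750)/2 = 1.091875
  f(c_4) = f(1.091875) = -0.030969
  f(a) × f(c) ≥ 0, new interval: [1.091875, 1.178750]

After 4 iteration(s), the approximation is c_4 = 1.091875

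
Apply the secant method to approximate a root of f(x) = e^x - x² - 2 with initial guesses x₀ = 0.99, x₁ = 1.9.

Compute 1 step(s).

f(x) = e^x - x² - 2
x₀ = 0.99, x₁ = 1.9

Secant formula: x_{n+1} = x_n - f(x_n)(x_n - x_{n-1})/(f(x_n) - f(x_{n-1}))

Iteration 1:
  f(0.990000) = -0.288866
  f(1.900000) = 1.075894
  x_2 = 1.900000 - 1.075894×(1.900000 - 0.990000)/(1.075894 - (-0.288866))
       = 1.182611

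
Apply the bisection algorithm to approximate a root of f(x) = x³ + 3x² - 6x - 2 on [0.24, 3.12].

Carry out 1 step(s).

f(x) = x³ + 3x² - 6x - 2
Initial interval: [0.24, 3.12]

Iteration 1:
  c_1 = (0.240000 + 3.120000)/2 = 1.680000
  f(c_1) = f(1.680000) = 1.128832
  f(a) × f(c) < 0, new interval: [0.240000, 1.680000]

After 1 iteration(s), the approximation is c_1 = 1.680000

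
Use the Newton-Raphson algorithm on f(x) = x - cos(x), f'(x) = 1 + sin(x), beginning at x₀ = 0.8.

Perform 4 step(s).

f(x) = x - cos(x)
f'(x) = 1 + sin(x)
x₀ = 0.8

Newton-Raphson formula: x_{n+1} = x_n - f(x_n)/f'(x_n)

Iteration 1:
  f(0.800000) = 0.103293
  f'(0.800000) = 1.717356
  x_1 = 0.800000 - 0.103293/1.717356 = 0.739853
Iteration 2:
  f(0.739853) = 0.001286
  f'(0.739853) = 1.674180
  x_2 = 0.739853 - 0.001286/1.674180 = 0.739085
Iteration 3:
  f(0.739085) = 0.000000
  f'(0.739085) = 1.673612
  x_3 = 0.739085 - 0.000000/1.673612 = 0.739085
Iteration 4:
  f(0.739085) = 0.000000
  f'(0.739085) = 1.673612
  x_4 = 0.739085 - 0.000000/1.673612 = 0.739085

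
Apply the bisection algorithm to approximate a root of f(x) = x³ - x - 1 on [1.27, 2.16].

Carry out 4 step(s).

f(x) = x³ - x - 1
Initial interval: [1.27, 2.16]

Iteration 1:
  c_1 = (1.270000 + 2.160000)/2 = 1.715000
  f(c_1) = f(1.715000) = 2.329201
  f(a) × f(c) < 0, new interval: [1.270000, 1.715000]
Iteration 2:
  c_2 = (1.270000 + 1.715000)/2 = 1.492500
  f(c_2) = f(1.492500) = 0.832128
  f(a) × f(c) < 0, new interval: [1.270000, 1.492500]
Iteration 3:
  c_3 = (1.270000 + 1.492500)/2 = 1.381250
  f(c_3) = f(1.381250) = 0.253970
  f(a) × f(c) < 0, new interval: [1.270000, 1.381250]
Iteration 4:
  c_4 = (1.270000 + 1.381250)/2 = 1.325625
  f(c_4) = f(1.325625) = 0.003871
  f(a) × f(c) < 0, new interval: [1.270000, 1.325625]

After 4 iteration(s), the approximation is c_4 = 1.325625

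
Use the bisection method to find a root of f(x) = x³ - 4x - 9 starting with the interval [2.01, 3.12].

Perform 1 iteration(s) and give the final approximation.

f(x) = x³ - 4x - 9
Initial interval: [2.01, 3.12]

Iteration 1:
  c_1 = (2.010000 + 3.120000)/2 = 2.565000
  f(c_1) = f(2.565000) = -2.384288
  f(a) × f(c) ≥ 0, new interval: [2.565000, 3.120000]

After 1 iteration(s), the approximation is c_1 = 2.565000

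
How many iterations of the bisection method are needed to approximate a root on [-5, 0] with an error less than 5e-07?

We need (b-a)/2^n ≤ 5e-07
(0 - (-5))/2^n ≤ 5e-07
5/2^n ≤ 5e-07
2^n ≥ 10000000
n ≥ log₂(10000000) = 23.25
n ≥ 24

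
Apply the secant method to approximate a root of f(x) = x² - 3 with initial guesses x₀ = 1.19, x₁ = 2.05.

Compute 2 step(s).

f(x) = x² - 3
x₀ = 1.19, x₁ = 2.05

Secant formula: x_{n+1} = x_n - f(x_n)(x_n - x_{n-1})/(f(x_n) - f(x_{n-1}))

Iteration 1:
  f(1.190000) = -1.583900
  f(2.050000) = 1.202500
  x_2 = 2.050000 - 1.202500×(2.050000 - 1.190000)/(1.202500 - (-1.583900))
       = 1.678858
Iteration 2:
  f(2.050000) = 1.202500
  f(1.678858) = -0.181436
  x_3 = 1.678858 - (-0.181436)×(1.678858 - 2.050000)/(-0.181436 - 1.202500)
       = 1.727515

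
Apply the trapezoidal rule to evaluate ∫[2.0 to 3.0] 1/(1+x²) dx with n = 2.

f(x) = 1/(1+x²)
a = 2.0, b = 3.0, n = 2
h = (b - a)/n = 0.500000

Trapezoidal rule: (h/2)[f(x₀) + 2f(x₁) + 2f(x₂) + ... + f(xₙ)]

x_0 = 2.0000, f(x_0) = 0.200000, coefficient = 1
x_1 = 2.5000, f(x_1) = 0.137931, coefficient = 2
x_2 = 3.0000, f(x_2) = 0.100000, coefficient = 1

I ≈ (0.500000/2) × 0.575862 = 0.143966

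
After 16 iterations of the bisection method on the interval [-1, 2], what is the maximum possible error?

Bisection error bound: |error| ≤ (b-a)/2^n
|error| ≤ (2 - (-1))/2^16 = 3/2^16
|error| ≤ 0.0000457764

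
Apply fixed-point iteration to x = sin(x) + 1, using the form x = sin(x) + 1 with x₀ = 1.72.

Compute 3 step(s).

Equation: x = sin(x) + 1
Fixed-point form: x = sin(x) + 1
x₀ = 1.72

x_1 = g(1.720000) = 1.988890
x_2 = g(1.988890) = 1.913865
x_3 = g(1.913865) = 1.941727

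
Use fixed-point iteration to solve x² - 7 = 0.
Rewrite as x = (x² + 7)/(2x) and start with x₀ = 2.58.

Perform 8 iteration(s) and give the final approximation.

Equation: x² - 7 = 0
Fixed-point form: x = (x² + 7)/(2x)
x₀ = 2.58

x_1 = g(2.580000) = 2.646589
x_2 = g(2.646589) = 2.645751
x_3 = g(2.645751) = 2.645751
x_4 = g(2.645751) = 2.645751
x_5 = g(2.645751) = 2.645751
x_6 = g(2.645751) = 2.645751
x_7 = g(2.645751) = 2.645751
x_8 = g(2.645751) = 2.645751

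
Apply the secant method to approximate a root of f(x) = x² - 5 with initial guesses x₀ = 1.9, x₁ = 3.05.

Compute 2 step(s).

f(x) = x² - 5
x₀ = 1.9, x₁ = 3.05

Secant formula: x_{n+1} = x_n - f(x_n)(x_n - x_{n-1})/(f(x_n) - f(x_{n-1}))

Iteration 1:
  f(1.900000) = -1.390000
  f(3.050000) = 4.302500
  x_2 = 3.050000 - 4.302500×(3.050000 - 1.900000)/(4.302500 - (-1.390000))
       = 2.180808
Iteration 2:
  f(3.050000) = 4.302500
  f(2.180808) = -0.244076
  x_3 = 2.180808 - (-0.244076)×(2.180808 - 3.050000)/(-0.244076 - 4.302500)
       = 2.227469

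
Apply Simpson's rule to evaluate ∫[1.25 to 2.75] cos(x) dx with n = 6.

f(x) = cos(x)
a = 1.25, b = 2.75, n = 6
h = (b - a)/n = 0.250000

Simpson's rule: (h/3)[f(x₀) + 4f(x₁) + 2f(x₂) + ... + f(xₙ)]

x_0 = 1.2500, f(x_0) = 0.315322, coefficient = 1
x_1 = 1.5000, f(x_1) = 0.070737, coefficient = 4
x_2 = 1.7500, f(x_2) = -0.178246, coefficient = 2
x_3 = 2.0000, f(x_3) = -0.416147, coefficient = 4
x_4 = 2.2500, f(x_4) = -0.628174, coefficient = 2
x_5 = 2.5000, f(x_5) = -0.801144, coefficient = 4
x_6 = 2.7500, f(x_6) = -0.924302, coefficient = 1

I ≈ (0.250000/3) × -6.808032 = -0.567336
Exact value: -0.567324
Error: 0.000012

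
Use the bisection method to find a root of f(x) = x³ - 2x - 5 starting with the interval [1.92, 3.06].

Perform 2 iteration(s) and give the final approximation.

f(x) = x³ - 2x - 5
Initial interval: [1.92, 3.06]

Iteration 1:
  c_1 = (1.920000 + 3.060000)/2 = 2.490000
  f(c_1) = f(2.490000) = 5.458249
  f(a) × f(c) < 0, new interval: [1.920000, 2.490000]
Iteration 2:
  c_2 = (1.920000 + 2.490000)/2 = 2.205000
  f(c_2) = f(2.205000) = 1.310765
  f(a) × f(c) < 0, new interval: [1.920000, 2.205000]

After 2 iteration(s), the approximation is c_2 = 2.205000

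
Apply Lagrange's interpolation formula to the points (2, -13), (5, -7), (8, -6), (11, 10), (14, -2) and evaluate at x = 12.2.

Lagrange interpolation formula:
P(x) = Σ yᵢ × Lᵢ(x)
where Lᵢ(x) = Π_{j≠i} (x - xⱼ)/(xᵢ - xⱼ)

L_0(12.2) = (12.2 - 5)/(2 - 5) × (12.2 - 8)/(2 - 8) × (12.2 - 11)/(2 - 11) × (12.2 - 14)/(2 - 14) = -0.033600
L_1(12.2) = (12.2 - 2)/(5 - 2) × (12.2 - 8)/(5 - 8) × (12.2 - 11)/(5 - 11) × (12.2 - 14)/(5 - 14) = 0.190400
L_2(12.2) = (12.2 - 2)/(8 - 2) × (12.2 - 5)/(8 - 5) × (12.2 - 11)/(8 - 11) × (12.2 - 14)/(8 - 14) = -0.489600
L_3(12.2) = (12.2 - 2)/(11 - 2) × (12.2 - 5)/(11 - 5) × (12.2 - 8)/(11 - 8) × (12.2 - 14)/(11 - 14) = 1.142400
L_4(12.2) = (12.2 - 2)/(14 - 2) × (12.2 - 5)/(14 - 5) × (12.2 - 8)/(14 - 8) × (12.2 - 11)/(14 - 11) = 0.190400

P(12.2) = (-13)×L_0(12.2) + (-7)×L_1(12.2) + (-6)×L_2(12.2) + 10×L_3(12.2) + (-2)×L_4(12.2)
P(12.2) = 13.084800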